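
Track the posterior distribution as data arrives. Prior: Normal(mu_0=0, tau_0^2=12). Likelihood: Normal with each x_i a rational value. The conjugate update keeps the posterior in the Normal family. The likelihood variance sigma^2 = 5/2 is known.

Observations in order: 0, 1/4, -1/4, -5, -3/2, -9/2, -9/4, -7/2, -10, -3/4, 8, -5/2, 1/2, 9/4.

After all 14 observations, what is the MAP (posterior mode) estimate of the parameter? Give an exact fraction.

-42/31

obs 1: x=0 → posterior Normal(0, 60/29)
obs 2: x=1/4 → posterior Normal(6/53, 60/53)
obs 3: x=-1/4 → posterior Normal(0, 60/77)
obs 4: x=-5 → posterior Normal(-120/101, 60/101)
obs 5: x=-3/2 → posterior Normal(-156/125, 12/25)
obs 6: x=-9/2 → posterior Normal(-264/149, 60/149)
obs 7: x=-9/4 → posterior Normal(-318/173, 60/173)
obs 8: x=-7/2 → posterior Normal(-402/197, 60/197)
obs 9: x=-10 → posterior Normal(-642/221, 60/221)
obs 10: x=-3/4 → posterior Normal(-132/49, 12/49)
obs 11: x=8 → posterior Normal(-468/269, 60/269)
obs 12: x=-5/2 → posterior Normal(-528/293, 60/293)
obs 13: x=1/2 → posterior Normal(-516/317, 60/317)
obs 14: x=9/4 → posterior Normal(-42/31, 60/341)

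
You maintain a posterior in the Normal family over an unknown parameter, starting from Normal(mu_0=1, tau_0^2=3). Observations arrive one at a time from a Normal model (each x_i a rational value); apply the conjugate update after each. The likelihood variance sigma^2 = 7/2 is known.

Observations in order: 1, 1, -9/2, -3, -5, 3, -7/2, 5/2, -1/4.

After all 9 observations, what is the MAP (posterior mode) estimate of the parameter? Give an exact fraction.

obs 1: x=1 → posterior Normal(1, 21/13)
obs 2: x=1 → posterior Normal(1, 21/19)
obs 3: x=-9/2 → posterior Normal(-8/25, 21/25)
obs 4: x=-3 → posterior Normal(-26/31, 21/31)
obs 5: x=-5 → posterior Normal(-56/37, 21/37)
obs 6: x=3 → posterior Normal(-38/43, 21/43)
obs 7: x=-7/2 → posterior Normal(-59/49, 3/7)
obs 8: x=5/2 → posterior Normal(-4/5, 21/55)
obs 9: x=-1/4 → posterior Normal(-91/122, 21/61)

-91/122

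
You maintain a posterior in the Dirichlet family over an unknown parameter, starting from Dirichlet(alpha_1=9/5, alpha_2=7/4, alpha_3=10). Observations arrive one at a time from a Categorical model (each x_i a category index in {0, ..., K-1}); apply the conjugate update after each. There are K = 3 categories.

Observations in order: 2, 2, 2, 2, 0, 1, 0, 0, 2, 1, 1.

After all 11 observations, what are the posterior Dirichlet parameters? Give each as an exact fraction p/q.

alpha_1=24/5, alpha_2=19/4, alpha_3=15

obs 1: x=2 → posterior Dirichlet(9/5, 7/4, 11)
obs 2: x=2 → posterior Dirichlet(9/5, 7/4, 12)
obs 3: x=2 → posterior Dirichlet(9/5, 7/4, 13)
obs 4: x=2 → posterior Dirichlet(9/5, 7/4, 14)
obs 5: x=0 → posterior Dirichlet(14/5, 7/4, 14)
obs 6: x=1 → posterior Dirichlet(14/5, 11/4, 14)
obs 7: x=0 → posterior Dirichlet(19/5, 11/4, 14)
obs 8: x=0 → posterior Dirichlet(24/5, 11/4, 14)
obs 9: x=2 → posterior Dirichlet(24/5, 11/4, 15)
obs 10: x=1 → posterior Dirichlet(24/5, 15/4, 15)
obs 11: x=1 → posterior Dirichlet(24/5, 19/4, 15)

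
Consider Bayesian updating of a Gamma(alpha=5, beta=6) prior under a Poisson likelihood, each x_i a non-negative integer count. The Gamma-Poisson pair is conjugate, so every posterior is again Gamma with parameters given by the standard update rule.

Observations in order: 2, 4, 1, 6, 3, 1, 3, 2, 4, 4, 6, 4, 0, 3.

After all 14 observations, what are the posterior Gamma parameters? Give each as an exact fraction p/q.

obs 1: x=2 → posterior Gamma(7, 7)
obs 2: x=4 → posterior Gamma(11, 8)
obs 3: x=1 → posterior Gamma(12, 9)
obs 4: x=6 → posterior Gamma(18, 10)
obs 5: x=3 → posterior Gamma(21, 11)
obs 6: x=1 → posterior Gamma(22, 12)
obs 7: x=3 → posterior Gamma(25, 13)
obs 8: x=2 → posterior Gamma(27, 14)
obs 9: x=4 → posterior Gamma(31, 15)
obs 10: x=4 → posterior Gamma(35, 16)
obs 11: x=6 → posterior Gamma(41, 17)
obs 12: x=4 → posterior Gamma(45, 18)
obs 13: x=0 → posterior Gamma(45, 19)
obs 14: x=3 → posterior Gamma(48, 20)

alpha=48, beta=20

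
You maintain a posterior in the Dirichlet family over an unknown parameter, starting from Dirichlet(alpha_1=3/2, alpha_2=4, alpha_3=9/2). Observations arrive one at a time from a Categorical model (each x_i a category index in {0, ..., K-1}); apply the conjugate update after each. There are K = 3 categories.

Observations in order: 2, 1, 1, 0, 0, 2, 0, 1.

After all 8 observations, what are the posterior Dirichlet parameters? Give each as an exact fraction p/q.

obs 1: x=2 → posterior Dirichlet(3/2, 4, 11/2)
obs 2: x=1 → posterior Dirichlet(3/2, 5, 11/2)
obs 3: x=1 → posterior Dirichlet(3/2, 6, 11/2)
obs 4: x=0 → posterior Dirichlet(5/2, 6, 11/2)
obs 5: x=0 → posterior Dirichlet(7/2, 6, 11/2)
obs 6: x=2 → posterior Dirichlet(7/2, 6, 13/2)
obs 7: x=0 → posterior Dirichlet(9/2, 6, 13/2)
obs 8: x=1 → posterior Dirichlet(9/2, 7, 13/2)

alpha_1=9/2, alpha_2=7, alpha_3=13/2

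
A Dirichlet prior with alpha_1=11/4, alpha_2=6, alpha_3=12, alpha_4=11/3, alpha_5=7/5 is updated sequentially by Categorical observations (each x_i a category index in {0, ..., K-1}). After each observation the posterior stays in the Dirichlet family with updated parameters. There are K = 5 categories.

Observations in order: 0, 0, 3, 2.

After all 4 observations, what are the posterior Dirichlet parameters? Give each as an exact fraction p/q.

obs 1: x=0 → posterior Dirichlet(15/4, 6, 12, 11/3, 7/5)
obs 2: x=0 → posterior Dirichlet(19/4, 6, 12, 11/3, 7/5)
obs 3: x=3 → posterior Dirichlet(19/4, 6, 12, 14/3, 7/5)
obs 4: x=2 → posterior Dirichlet(19/4, 6, 13, 14/3, 7/5)

alpha_1=19/4, alpha_2=6, alpha_3=13, alpha_4=14/3, alpha_5=7/5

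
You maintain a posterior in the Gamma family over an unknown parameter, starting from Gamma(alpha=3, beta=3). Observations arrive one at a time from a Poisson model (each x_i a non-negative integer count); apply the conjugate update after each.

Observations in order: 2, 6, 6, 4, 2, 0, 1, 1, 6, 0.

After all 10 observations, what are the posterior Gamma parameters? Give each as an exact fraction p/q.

alpha=31, beta=13

obs 1: x=2 → posterior Gamma(5, 4)
obs 2: x=6 → posterior Gamma(11, 5)
obs 3: x=6 → posterior Gamma(17, 6)
obs 4: x=4 → posterior Gamma(21, 7)
obs 5: x=2 → posterior Gamma(23, 8)
obs 6: x=0 → posterior Gamma(23, 9)
obs 7: x=1 → posterior Gamma(24, 10)
obs 8: x=1 → posterior Gamma(25, 11)
obs 9: x=6 → posterior Gamma(31, 12)
obs 10: x=0 → posterior Gamma(31, 13)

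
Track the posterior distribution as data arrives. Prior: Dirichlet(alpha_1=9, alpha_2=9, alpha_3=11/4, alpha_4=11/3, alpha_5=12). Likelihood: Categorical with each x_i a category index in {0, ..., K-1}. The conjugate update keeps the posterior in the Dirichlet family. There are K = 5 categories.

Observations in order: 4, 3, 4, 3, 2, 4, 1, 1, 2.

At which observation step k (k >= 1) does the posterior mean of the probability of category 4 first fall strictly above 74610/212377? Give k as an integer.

k = 3

obs 1: x=4 → posterior Dirichlet(9, 9, 11/4, 11/3, 13)
obs 2: x=3 → posterior Dirichlet(9, 9, 11/4, 14/3, 13)
obs 3: x=4 → posterior Dirichlet(9, 9, 11/4, 14/3, 14)
obs 4: x=3 → posterior Dirichlet(9, 9, 11/4, 17/3, 14)
obs 5: x=2 → posterior Dirichlet(9, 9, 15/4, 17/3, 14)
obs 6: x=4 → posterior Dirichlet(9, 9, 15/4, 17/3, 15)
obs 7: x=1 → posterior Dirichlet(9, 10, 15/4, 17/3, 15)
obs 8: x=1 → posterior Dirichlet(9, 11, 15/4, 17/3, 15)
obs 9: x=2 → posterior Dirichlet(9, 11, 19/4, 17/3, 15)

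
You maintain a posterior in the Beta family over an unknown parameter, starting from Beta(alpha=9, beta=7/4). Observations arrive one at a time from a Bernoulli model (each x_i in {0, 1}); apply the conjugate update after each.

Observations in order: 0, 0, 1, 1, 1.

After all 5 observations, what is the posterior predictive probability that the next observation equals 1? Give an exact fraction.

obs 1: x=0 → posterior Beta(9, 11/4)
obs 2: x=0 → posterior Beta(9, 15/4)
obs 3: x=1 → posterior Beta(10, 15/4)
obs 4: x=1 → posterior Beta(11, 15/4)
obs 5: x=1 → posterior Beta(12, 15/4)

16/21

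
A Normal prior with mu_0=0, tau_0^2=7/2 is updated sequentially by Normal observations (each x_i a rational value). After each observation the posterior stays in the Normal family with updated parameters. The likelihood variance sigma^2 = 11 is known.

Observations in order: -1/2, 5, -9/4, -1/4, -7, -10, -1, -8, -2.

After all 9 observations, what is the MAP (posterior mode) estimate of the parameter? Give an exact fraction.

obs 1: x=-1/2 → posterior Normal(-7/58, 77/29)
obs 2: x=5 → posterior Normal(7/8, 77/36)
obs 3: x=-9/4 → posterior Normal(63/172, 77/43)
obs 4: x=-1/4 → posterior Normal(7/25, 77/50)
obs 5: x=-7 → posterior Normal(-35/57, 77/57)
obs 6: x=-10 → posterior Normal(-105/64, 77/64)
obs 7: x=-1 → posterior Normal(-112/71, 77/71)
obs 8: x=-8 → posterior Normal(-28/13, 77/78)
obs 9: x=-2 → posterior Normal(-182/85, 77/85)

-182/85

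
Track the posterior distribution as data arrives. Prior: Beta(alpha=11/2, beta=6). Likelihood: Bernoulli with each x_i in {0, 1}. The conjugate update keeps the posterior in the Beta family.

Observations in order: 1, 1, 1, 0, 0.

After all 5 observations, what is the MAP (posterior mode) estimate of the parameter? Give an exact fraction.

15/29

obs 1: x=1 → posterior Beta(13/2, 6)
obs 2: x=1 → posterior Beta(15/2, 6)
obs 3: x=1 → posterior Beta(17/2, 6)
obs 4: x=0 → posterior Beta(17/2, 7)
obs 5: x=0 → posterior Beta(17/2, 8)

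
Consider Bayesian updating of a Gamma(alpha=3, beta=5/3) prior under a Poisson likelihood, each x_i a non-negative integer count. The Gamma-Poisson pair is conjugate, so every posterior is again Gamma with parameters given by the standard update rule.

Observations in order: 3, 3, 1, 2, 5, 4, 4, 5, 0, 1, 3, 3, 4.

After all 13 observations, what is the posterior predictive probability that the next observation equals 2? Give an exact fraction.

186554357141847850602187010066171369024492951178603820952154296241094656/794708560552308362507026214655083140659880205559381016431673633560574223

obs 1: x=3 → posterior Gamma(6, 8/3)
obs 2: x=3 → posterior Gamma(9, 11/3)
obs 3: x=1 → posterior Gamma(10, 14/3)
obs 4: x=2 → posterior Gamma(12, 17/3)
obs 5: x=5 → posterior Gamma(17, 20/3)
obs 6: x=4 → posterior Gamma(21, 23/3)
obs 7: x=4 → posterior Gamma(25, 26/3)
obs 8: x=5 → posterior Gamma(30, 29/3)
obs 9: x=0 → posterior Gamma(30, 32/3)
obs 10: x=1 → posterior Gamma(31, 35/3)
obs 11: x=3 → posterior Gamma(34, 38/3)
obs 12: x=3 → posterior Gamma(37, 41/3)
obs 13: x=4 → posterior Gamma(41, 44/3)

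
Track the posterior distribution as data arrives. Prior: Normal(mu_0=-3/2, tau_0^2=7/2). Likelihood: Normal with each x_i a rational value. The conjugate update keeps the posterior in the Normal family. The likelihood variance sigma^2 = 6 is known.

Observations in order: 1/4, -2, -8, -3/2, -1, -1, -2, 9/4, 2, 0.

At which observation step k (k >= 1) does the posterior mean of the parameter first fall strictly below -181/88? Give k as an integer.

k = 3

obs 1: x=1/4 → posterior Normal(-65/76, 42/19)
obs 2: x=-2 → posterior Normal(-121/104, 21/13)
obs 3: x=-8 → posterior Normal(-115/44, 14/11)
obs 4: x=-3/2 → posterior Normal(-387/160, 21/20)
obs 5: x=-1 → posterior Normal(-415/188, 42/47)
obs 6: x=-1 → posterior Normal(-443/216, 7/9)
obs 7: x=-2 → posterior Normal(-499/244, 42/61)
obs 8: x=9/4 → posterior Normal(-109/68, 21/34)
obs 9: x=2 → posterior Normal(-19/15, 14/25)
obs 10: x=0 → posterior Normal(-95/82, 21/41)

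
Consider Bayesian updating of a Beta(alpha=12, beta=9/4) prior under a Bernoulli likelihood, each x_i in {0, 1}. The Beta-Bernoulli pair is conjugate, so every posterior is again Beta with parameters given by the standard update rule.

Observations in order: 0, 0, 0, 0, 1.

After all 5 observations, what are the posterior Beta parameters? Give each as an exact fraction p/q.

alpha=13, beta=25/4

obs 1: x=0 → posterior Beta(12, 13/4)
obs 2: x=0 → posterior Beta(12, 17/4)
obs 3: x=0 → posterior Beta(12, 21/4)
obs 4: x=0 → posterior Beta(12, 25/4)
obs 5: x=1 → posterior Beta(13, 25/4)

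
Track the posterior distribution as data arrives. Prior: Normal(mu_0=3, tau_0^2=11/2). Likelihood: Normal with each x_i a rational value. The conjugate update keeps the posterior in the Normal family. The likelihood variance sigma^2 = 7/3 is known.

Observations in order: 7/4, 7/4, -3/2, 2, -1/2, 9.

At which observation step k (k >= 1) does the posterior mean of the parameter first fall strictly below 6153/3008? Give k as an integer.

k = 2

obs 1: x=7/4 → posterior Normal(399/188, 77/47)
obs 2: x=7/4 → posterior Normal(63/32, 77/80)
obs 3: x=-3/2 → posterior Normal(108/113, 77/113)
obs 4: x=2 → posterior Normal(87/73, 77/146)
obs 5: x=-1/2 → posterior Normal(315/358, 77/179)
obs 6: x=9 → posterior Normal(909/424, 77/212)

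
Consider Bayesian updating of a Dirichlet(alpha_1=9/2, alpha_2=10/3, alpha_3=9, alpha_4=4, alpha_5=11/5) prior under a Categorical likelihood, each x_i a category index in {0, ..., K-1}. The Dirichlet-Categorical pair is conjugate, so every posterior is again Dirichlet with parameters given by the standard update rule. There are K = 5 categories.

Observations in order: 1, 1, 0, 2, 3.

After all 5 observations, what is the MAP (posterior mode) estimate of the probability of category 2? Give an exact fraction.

obs 1: x=1 → posterior Dirichlet(9/2, 13/3, 9, 4, 11/5)
obs 2: x=1 → posterior Dirichlet(9/2, 16/3, 9, 4, 11/5)
obs 3: x=0 → posterior Dirichlet(11/2, 16/3, 9, 4, 11/5)
obs 4: x=2 → posterior Dirichlet(11/2, 16/3, 10, 4, 11/5)
obs 5: x=3 → posterior Dirichlet(11/2, 16/3, 10, 5, 11/5)

270/691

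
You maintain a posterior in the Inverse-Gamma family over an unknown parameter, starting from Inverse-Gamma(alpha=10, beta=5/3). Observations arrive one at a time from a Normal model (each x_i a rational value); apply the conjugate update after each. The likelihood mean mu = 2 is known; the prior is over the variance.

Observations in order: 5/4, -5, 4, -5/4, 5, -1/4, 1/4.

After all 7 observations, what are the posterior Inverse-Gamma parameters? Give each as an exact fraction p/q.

alpha=27/2, beta=1015/24

obs 1: x=5/4 → posterior Inverse-Gamma(21/2, 187/96)
obs 2: x=-5 → posterior Inverse-Gamma(11, 2539/96)
obs 3: x=4 → posterior Inverse-Gamma(23/2, 2731/96)
obs 4: x=-5/4 → posterior Inverse-Gamma(12, 1619/48)
obs 5: x=5 → posterior Inverse-Gamma(25/2, 1835/48)
obs 6: x=-1/4 → posterior Inverse-Gamma(13, 3913/96)
obs 7: x=1/4 → posterior Inverse-Gamma(27/2, 1015/24)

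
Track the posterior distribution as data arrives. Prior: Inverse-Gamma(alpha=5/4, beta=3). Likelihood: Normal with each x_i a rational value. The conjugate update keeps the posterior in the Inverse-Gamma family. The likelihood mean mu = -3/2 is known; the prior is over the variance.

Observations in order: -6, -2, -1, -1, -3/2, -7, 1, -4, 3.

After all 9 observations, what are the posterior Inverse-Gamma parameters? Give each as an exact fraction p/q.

obs 1: x=-6 → posterior Inverse-Gamma(7/4, 105/8)
obs 2: x=-2 → posterior Inverse-Gamma(9/4, 53/4)
obs 3: x=-1 → posterior Inverse-Gamma(11/4, 107/8)
obs 4: x=-1 → posterior Inverse-Gamma(13/4, 27/2)
obs 5: x=-3/2 → posterior Inverse-Gamma(15/4, 27/2)
obs 6: x=-7 → posterior Inverse-Gamma(17/4, 229/8)
obs 7: x=1 → posterior Inverse-Gamma(19/4, 127/4)
obs 8: x=-4 → posterior Inverse-Gamma(21/4, 279/8)
obs 9: x=3 → posterior Inverse-Gamma(23/4, 45)

alpha=23/4, beta=45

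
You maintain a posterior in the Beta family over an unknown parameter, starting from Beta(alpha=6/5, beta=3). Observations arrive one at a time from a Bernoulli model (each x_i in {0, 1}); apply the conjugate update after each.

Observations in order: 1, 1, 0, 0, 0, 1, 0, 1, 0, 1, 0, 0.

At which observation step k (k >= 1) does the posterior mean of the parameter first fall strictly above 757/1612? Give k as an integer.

k = 2

obs 1: x=1 → posterior Beta(11/5, 3)
obs 2: x=1 → posterior Beta(16/5, 3)
obs 3: x=0 → posterior Beta(16/5, 4)
obs 4: x=0 → posterior Beta(16/5, 5)
obs 5: x=0 → posterior Beta(16/5, 6)
obs 6: x=1 → posterior Beta(21/5, 6)
obs 7: x=0 → posterior Beta(21/5, 7)
obs 8: x=1 → posterior Beta(26/5, 7)
obs 9: x=0 → posterior Beta(26/5, 8)
obs 10: x=1 → posterior Beta(31/5, 8)
obs 11: x=0 → posterior Beta(31/5, 9)
obs 12: x=0 → posterior Beta(31/5, 10)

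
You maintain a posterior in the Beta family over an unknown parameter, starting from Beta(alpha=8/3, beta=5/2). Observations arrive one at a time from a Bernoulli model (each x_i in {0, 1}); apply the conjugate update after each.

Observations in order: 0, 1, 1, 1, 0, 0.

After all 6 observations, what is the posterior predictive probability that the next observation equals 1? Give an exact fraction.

obs 1: x=0 → posterior Beta(8/3, 7/2)
obs 2: x=1 → posterior Beta(11/3, 7/2)
obs 3: x=1 → posterior Beta(14/3, 7/2)
obs 4: x=1 → posterior Beta(17/3, 7/2)
obs 5: x=0 → posterior Beta(17/3, 9/2)
obs 6: x=0 → posterior Beta(17/3, 11/2)

34/67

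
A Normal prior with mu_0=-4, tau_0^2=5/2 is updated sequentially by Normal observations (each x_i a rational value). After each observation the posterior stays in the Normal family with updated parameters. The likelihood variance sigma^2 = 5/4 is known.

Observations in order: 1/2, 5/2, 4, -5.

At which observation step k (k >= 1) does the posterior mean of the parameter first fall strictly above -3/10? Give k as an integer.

obs 1: x=1/2 → posterior Normal(-1, 5/6)
obs 2: x=5/2 → posterior Normal(2/5, 1/2)
obs 3: x=4 → posterior Normal(10/7, 5/14)
obs 4: x=-5 → posterior Normal(0, 5/18)

k = 2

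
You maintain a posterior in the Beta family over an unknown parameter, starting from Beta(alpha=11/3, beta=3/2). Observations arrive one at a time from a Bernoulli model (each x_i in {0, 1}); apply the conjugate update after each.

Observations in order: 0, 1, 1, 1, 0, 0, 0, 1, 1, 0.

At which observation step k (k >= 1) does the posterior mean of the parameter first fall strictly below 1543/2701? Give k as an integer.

k = 7

obs 1: x=0 → posterior Beta(11/3, 5/2)
obs 2: x=1 → posterior Beta(14/3, 5/2)
obs 3: x=1 → posterior Beta(17/3, 5/2)
obs 4: x=1 → posterior Beta(20/3, 5/2)
obs 5: x=0 → posterior Beta(20/3, 7/2)
obs 6: x=0 → posterior Beta(20/3, 9/2)
obs 7: x=0 → posterior Beta(20/3, 11/2)
obs 8: x=1 → posterior Beta(23/3, 11/2)
obs 9: x=1 → posterior Beta(26/3, 11/2)
obs 10: x=0 → posterior Beta(26/3, 13/2)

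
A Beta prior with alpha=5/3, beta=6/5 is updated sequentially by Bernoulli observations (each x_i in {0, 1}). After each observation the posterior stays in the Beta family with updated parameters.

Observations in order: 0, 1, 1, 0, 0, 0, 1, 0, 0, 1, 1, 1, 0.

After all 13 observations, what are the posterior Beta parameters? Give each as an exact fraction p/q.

obs 1: x=0 → posterior Beta(5/3, 11/5)
obs 2: x=1 → posterior Beta(8/3, 11/5)
obs 3: x=1 → posterior Beta(11/3, 11/5)
obs 4: x=0 → posterior Beta(11/3, 16/5)
obs 5: x=0 → posterior Beta(11/3, 21/5)
obs 6: x=0 → posterior Beta(11/3, 26/5)
obs 7: x=1 → posterior Beta(14/3, 26/5)
obs 8: x=0 → posterior Beta(14/3, 31/5)
obs 9: x=0 → posterior Beta(14/3, 36/5)
obs 10: x=1 → posterior Beta(17/3, 36/5)
obs 11: x=1 → posterior Beta(20/3, 36/5)
obs 12: x=1 → posterior Beta(23/3, 36/5)
obs 13: x=0 → posterior Beta(23/3, 41/5)

alpha=23/3, beta=41/5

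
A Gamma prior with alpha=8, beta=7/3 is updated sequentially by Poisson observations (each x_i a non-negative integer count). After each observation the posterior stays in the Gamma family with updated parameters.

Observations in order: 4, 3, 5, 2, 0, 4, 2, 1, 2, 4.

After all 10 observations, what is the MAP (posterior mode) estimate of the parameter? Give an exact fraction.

obs 1: x=4 → posterior Gamma(12, 10/3)
obs 2: x=3 → posterior Gamma(15, 13/3)
obs 3: x=5 → posterior Gamma(20, 16/3)
obs 4: x=2 → posterior Gamma(22, 19/3)
obs 5: x=0 → posterior Gamma(22, 22/3)
obs 6: x=4 → posterior Gamma(26, 25/3)
obs 7: x=2 → posterior Gamma(28, 28/3)
obs 8: x=1 → posterior Gamma(29, 31/3)
obs 9: x=2 → posterior Gamma(31, 34/3)
obs 10: x=4 → posterior Gamma(35, 37/3)

102/37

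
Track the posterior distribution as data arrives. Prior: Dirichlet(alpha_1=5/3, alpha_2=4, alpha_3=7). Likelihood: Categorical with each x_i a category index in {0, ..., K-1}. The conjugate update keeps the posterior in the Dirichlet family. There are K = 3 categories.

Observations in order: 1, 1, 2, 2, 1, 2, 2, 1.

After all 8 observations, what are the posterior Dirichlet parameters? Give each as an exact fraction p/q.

alpha_1=5/3, alpha_2=8, alpha_3=11

obs 1: x=1 → posterior Dirichlet(5/3, 5, 7)
obs 2: x=1 → posterior Dirichlet(5/3, 6, 7)
obs 3: x=2 → posterior Dirichlet(5/3, 6, 8)
obs 4: x=2 → posterior Dirichlet(5/3, 6, 9)
obs 5: x=1 → posterior Dirichlet(5/3, 7, 9)
obs 6: x=2 → posterior Dirichlet(5/3, 7, 10)
obs 7: x=2 → posterior Dirichlet(5/3, 7, 11)
obs 8: x=1 → posterior Dirichlet(5/3, 8, 11)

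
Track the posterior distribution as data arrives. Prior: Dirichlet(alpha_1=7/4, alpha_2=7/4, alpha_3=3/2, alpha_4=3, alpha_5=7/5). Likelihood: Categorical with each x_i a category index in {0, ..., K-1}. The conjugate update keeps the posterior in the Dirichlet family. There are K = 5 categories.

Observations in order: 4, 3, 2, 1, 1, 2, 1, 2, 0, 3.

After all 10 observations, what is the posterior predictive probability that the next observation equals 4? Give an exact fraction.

12/97

obs 1: x=4 → posterior Dirichlet(7/4, 7/4, 3/2, 3, 12/5)
obs 2: x=3 → posterior Dirichlet(7/4, 7/4, 3/2, 4, 12/5)
obs 3: x=2 → posterior Dirichlet(7/4, 7/4, 5/2, 4, 12/5)
obs 4: x=1 → posterior Dirichlet(7/4, 11/4, 5/2, 4, 12/5)
obs 5: x=1 → posterior Dirichlet(7/4, 15/4, 5/2, 4, 12/5)
obs 6: x=2 → posterior Dirichlet(7/4, 15/4, 7/2, 4, 12/5)
obs 7: x=1 → posterior Dirichlet(7/4, 19/4, 7/2, 4, 12/5)
obs 8: x=2 → posterior Dirichlet(7/4, 19/4, 9/2, 4, 12/5)
obs 9: x=0 → posterior Dirichlet(11/4, 19/4, 9/2, 4, 12/5)
obs 10: x=3 → posterior Dirichlet(11/4, 19/4, 9/2, 5, 12/5)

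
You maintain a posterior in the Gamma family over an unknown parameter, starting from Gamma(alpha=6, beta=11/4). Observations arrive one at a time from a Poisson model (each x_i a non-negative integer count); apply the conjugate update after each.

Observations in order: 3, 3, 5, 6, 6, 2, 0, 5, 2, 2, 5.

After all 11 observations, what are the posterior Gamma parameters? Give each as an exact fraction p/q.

alpha=45, beta=55/4

obs 1: x=3 → posterior Gamma(9, 15/4)
obs 2: x=3 → posterior Gamma(12, 19/4)
obs 3: x=5 → posterior Gamma(17, 23/4)
obs 4: x=6 → posterior Gamma(23, 27/4)
obs 5: x=6 → posterior Gamma(29, 31/4)
obs 6: x=2 → posterior Gamma(31, 35/4)
obs 7: x=0 → posterior Gamma(31, 39/4)
obs 8: x=5 → posterior Gamma(36, 43/4)
obs 9: x=2 → posterior Gamma(38, 47/4)
obs 10: x=2 → posterior Gamma(40, 51/4)
obs 11: x=5 → posterior Gamma(45, 55/4)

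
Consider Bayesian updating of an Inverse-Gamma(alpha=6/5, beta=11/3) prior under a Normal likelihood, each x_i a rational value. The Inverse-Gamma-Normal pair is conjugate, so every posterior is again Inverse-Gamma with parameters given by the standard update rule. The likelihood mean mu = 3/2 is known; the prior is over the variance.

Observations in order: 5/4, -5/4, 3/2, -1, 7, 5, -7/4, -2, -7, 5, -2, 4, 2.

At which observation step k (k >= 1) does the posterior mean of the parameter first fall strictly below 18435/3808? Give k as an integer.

k = 3

obs 1: x=5/4 → posterior Inverse-Gamma(17/10, 355/96)
obs 2: x=-5/4 → posterior Inverse-Gamma(11/5, 359/48)
obs 3: x=3/2 → posterior Inverse-Gamma(27/10, 359/48)
obs 4: x=-1 → posterior Inverse-Gamma(16/5, 509/48)
obs 5: x=7 → posterior Inverse-Gamma(37/10, 1235/48)
obs 6: x=5 → posterior Inverse-Gamma(21/5, 1529/48)
obs 7: x=-7/4 → posterior Inverse-Gamma(47/10, 3565/96)
obs 8: x=-2 → posterior Inverse-Gamma(26/5, 4153/96)
obs 9: x=-7 → posterior Inverse-Gamma(57/10, 7621/96)
obs 10: x=5 → posterior Inverse-Gamma(31/5, 8209/96)
obs 11: x=-2 → posterior Inverse-Gamma(67/10, 8797/96)
obs 12: x=4 → posterior Inverse-Gamma(36/5, 9097/96)
obs 13: x=2 → posterior Inverse-Gamma(77/10, 9109/96)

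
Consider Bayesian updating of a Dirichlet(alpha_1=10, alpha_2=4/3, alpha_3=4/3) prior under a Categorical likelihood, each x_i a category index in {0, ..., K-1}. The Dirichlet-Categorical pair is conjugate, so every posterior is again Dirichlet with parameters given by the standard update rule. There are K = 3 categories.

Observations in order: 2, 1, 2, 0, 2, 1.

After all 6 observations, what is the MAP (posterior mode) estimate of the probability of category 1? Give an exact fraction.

7/47

obs 1: x=2 → posterior Dirichlet(10, 4/3, 7/3)
obs 2: x=1 → posterior Dirichlet(10, 7/3, 7/3)
obs 3: x=2 → posterior Dirichlet(10, 7/3, 10/3)
obs 4: x=0 → posterior Dirichlet(11, 7/3, 10/3)
obs 5: x=2 → posterior Dirichlet(11, 7/3, 13/3)
obs 6: x=1 → posterior Dirichlet(11, 10/3, 13/3)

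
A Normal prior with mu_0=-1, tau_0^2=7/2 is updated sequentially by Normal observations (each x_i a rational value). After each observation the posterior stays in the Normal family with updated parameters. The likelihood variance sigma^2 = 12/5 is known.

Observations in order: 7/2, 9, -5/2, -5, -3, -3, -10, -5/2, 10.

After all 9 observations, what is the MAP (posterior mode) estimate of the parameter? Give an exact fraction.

obs 1: x=7/2 → posterior Normal(197/118, 84/59)
obs 2: x=9 → posterior Normal(827/188, 42/47)
obs 3: x=-5/2 → posterior Normal(326/129, 28/43)
obs 4: x=-5 → posterior Normal(151/164, 21/41)
obs 5: x=-3 → posterior Normal(46/199, 84/199)
obs 6: x=-3 → posterior Normal(-59/234, 14/39)
obs 7: x=-10 → posterior Normal(-409/269, 84/269)
obs 8: x=-5/2 → posterior Normal(-993/608, 21/76)
obs 9: x=10 → posterior Normal(-293/678, 28/113)

-293/678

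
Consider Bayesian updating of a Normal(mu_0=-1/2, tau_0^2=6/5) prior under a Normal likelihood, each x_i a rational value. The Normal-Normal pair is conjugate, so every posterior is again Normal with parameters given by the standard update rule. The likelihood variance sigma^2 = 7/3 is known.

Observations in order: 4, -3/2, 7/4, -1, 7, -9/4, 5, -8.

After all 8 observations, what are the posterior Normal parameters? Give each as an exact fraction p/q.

obs 1: x=4 → posterior Normal(109/106, 42/53)
obs 2: x=-3/2 → posterior Normal(55/142, 42/71)
obs 3: x=7/4 → posterior Normal(59/89, 42/89)
obs 4: x=-1 → posterior Normal(41/107, 42/107)
obs 5: x=7 → posterior Normal(167/125, 42/125)
obs 6: x=-9/4 → posterior Normal(23/26, 42/143)
obs 7: x=5 → posterior Normal(433/322, 6/23)
obs 8: x=-8 → posterior Normal(145/358, 42/179)

mu_0=145/358, tau_0^2=42/179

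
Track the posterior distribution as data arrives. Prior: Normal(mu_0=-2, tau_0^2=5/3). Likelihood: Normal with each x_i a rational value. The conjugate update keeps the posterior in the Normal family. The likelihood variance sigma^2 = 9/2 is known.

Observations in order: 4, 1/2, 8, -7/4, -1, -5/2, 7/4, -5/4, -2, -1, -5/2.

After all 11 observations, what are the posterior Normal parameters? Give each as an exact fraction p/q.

mu_0=-63/274, tau_0^2=45/137

obs 1: x=4 → posterior Normal(-14/37, 45/37)
obs 2: x=1/2 → posterior Normal(-9/47, 45/47)
obs 3: x=8 → posterior Normal(71/57, 15/19)
obs 4: x=-7/4 → posterior Normal(107/134, 45/67)
obs 5: x=-1 → posterior Normal(87/154, 45/77)
obs 6: x=-5/2 → posterior Normal(37/174, 15/29)
obs 7: x=7/4 → posterior Normal(36/97, 45/97)
obs 8: x=-5/4 → posterior Normal(47/214, 45/107)
obs 9: x=-2 → posterior Normal(7/234, 5/13)
obs 10: x=-1 → posterior Normal(-13/254, 45/127)
obs 11: x=-5/2 → posterior Normal(-63/274, 45/137)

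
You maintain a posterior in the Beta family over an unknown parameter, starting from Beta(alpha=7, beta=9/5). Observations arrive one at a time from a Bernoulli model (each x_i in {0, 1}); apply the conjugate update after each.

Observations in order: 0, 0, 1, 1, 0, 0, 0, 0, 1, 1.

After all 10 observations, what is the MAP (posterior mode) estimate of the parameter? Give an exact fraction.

25/42

obs 1: x=0 → posterior Beta(7, 14/5)
obs 2: x=0 → posterior Beta(7, 19/5)
obs 3: x=1 → posterior Beta(8, 19/5)
obs 4: x=1 → posterior Beta(9, 19/5)
obs 5: x=0 → posterior Beta(9, 24/5)
obs 6: x=0 → posterior Beta(9, 29/5)
obs 7: x=0 → posterior Beta(9, 34/5)
obs 8: x=0 → posterior Beta(9, 39/5)
obs 9: x=1 → posterior Beta(10, 39/5)
obs 10: x=1 → posterior Beta(11, 39/5)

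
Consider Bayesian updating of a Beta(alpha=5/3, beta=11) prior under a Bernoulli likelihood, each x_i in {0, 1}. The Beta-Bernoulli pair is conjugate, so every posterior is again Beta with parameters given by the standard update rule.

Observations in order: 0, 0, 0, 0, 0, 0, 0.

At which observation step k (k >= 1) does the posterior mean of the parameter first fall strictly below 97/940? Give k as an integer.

obs 1: x=0 → posterior Beta(5/3, 12)
obs 2: x=0 → posterior Beta(5/3, 13)
obs 3: x=0 → posterior Beta(5/3, 14)
obs 4: x=0 → posterior Beta(5/3, 15)
obs 5: x=0 → posterior Beta(5/3, 16)
obs 6: x=0 → posterior Beta(5/3, 17)
obs 7: x=0 → posterior Beta(5/3, 18)

k = 4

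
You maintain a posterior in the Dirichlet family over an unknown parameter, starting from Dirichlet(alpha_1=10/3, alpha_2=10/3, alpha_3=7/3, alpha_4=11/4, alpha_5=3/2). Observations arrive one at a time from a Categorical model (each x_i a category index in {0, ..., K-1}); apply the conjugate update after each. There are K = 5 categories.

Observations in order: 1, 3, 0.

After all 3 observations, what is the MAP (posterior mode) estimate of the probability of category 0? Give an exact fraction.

8/27

obs 1: x=1 → posterior Dirichlet(10/3, 13/3, 7/3, 11/4, 3/2)
obs 2: x=3 → posterior Dirichlet(10/3, 13/3, 7/3, 15/4, 3/2)
obs 3: x=0 → posterior Dirichlet(13/3, 13/3, 7/3, 15/4, 3/2)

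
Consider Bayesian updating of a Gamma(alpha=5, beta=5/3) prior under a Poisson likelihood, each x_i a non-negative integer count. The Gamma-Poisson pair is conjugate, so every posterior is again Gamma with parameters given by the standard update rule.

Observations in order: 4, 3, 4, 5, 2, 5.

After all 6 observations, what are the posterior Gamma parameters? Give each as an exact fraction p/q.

obs 1: x=4 → posterior Gamma(9, 8/3)
obs 2: x=3 → posterior Gamma(12, 11/3)
obs 3: x=4 → posterior Gamma(16, 14/3)
obs 4: x=5 → posterior Gamma(21, 17/3)
obs 5: x=2 → posterior Gamma(23, 20/3)
obs 6: x=5 → posterior Gamma(28, 23/3)

alpha=28, beta=23/3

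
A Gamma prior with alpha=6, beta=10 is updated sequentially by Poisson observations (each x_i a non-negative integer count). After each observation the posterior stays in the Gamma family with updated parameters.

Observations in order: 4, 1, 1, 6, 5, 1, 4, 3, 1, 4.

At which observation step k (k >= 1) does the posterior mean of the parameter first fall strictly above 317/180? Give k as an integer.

k = 10

obs 1: x=4 → posterior Gamma(10, 11)
obs 2: x=1 → posterior Gamma(11, 12)
obs 3: x=1 → posterior Gamma(12, 13)
obs 4: x=6 → posterior Gamma(18, 14)
obs 5: x=5 → posterior Gamma(23, 15)
obs 6: x=1 → posterior Gamma(24, 16)
obs 7: x=4 → posterior Gamma(28, 17)
obs 8: x=3 → posterior Gamma(31, 18)
obs 9: x=1 → posterior Gamma(32, 19)
obs 10: x=4 → posterior Gamma(36, 20)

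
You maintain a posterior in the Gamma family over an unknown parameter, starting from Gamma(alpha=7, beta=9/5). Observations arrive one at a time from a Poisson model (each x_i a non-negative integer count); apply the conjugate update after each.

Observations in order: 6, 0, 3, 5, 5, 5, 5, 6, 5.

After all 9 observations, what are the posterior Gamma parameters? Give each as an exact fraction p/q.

alpha=47, beta=54/5

obs 1: x=6 → posterior Gamma(13, 14/5)
obs 2: x=0 → posterior Gamma(13, 19/5)
obs 3: x=3 → posterior Gamma(16, 24/5)
obs 4: x=5 → posterior Gamma(21, 29/5)
obs 5: x=5 → posterior Gamma(26, 34/5)
obs 6: x=5 → posterior Gamma(31, 39/5)
obs 7: x=5 → posterior Gamma(36, 44/5)
obs 8: x=6 → posterior Gamma(42, 49/5)
obs 9: x=5 → posterior Gamma(47, 54/5)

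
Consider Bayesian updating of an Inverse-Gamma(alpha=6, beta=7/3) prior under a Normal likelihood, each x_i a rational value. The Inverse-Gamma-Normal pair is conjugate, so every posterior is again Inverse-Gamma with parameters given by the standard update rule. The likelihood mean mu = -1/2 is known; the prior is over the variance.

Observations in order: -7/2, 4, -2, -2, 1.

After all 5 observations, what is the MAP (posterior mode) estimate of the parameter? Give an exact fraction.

obs 1: x=-7/2 → posterior Inverse-Gamma(13/2, 41/6)
obs 2: x=4 → posterior Inverse-Gamma(7, 407/24)
obs 3: x=-2 → posterior Inverse-Gamma(15/2, 217/12)
obs 4: x=-2 → posterior Inverse-Gamma(8, 461/24)
obs 5: x=1 → posterior Inverse-Gamma(17/2, 61/3)

122/57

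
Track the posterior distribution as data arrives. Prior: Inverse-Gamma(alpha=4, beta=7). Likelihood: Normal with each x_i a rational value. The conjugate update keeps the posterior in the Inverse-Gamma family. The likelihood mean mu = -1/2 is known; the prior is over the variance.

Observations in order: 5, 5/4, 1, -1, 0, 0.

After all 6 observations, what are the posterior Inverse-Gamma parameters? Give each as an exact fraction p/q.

obs 1: x=5 → posterior Inverse-Gamma(9/2, 177/8)
obs 2: x=5/4 → posterior Inverse-Gamma(5, 757/32)
obs 3: x=1 → posterior Inverse-Gamma(11/2, 793/32)
obs 4: x=-1 → posterior Inverse-Gamma(6, 797/32)
obs 5: x=0 → posterior Inverse-Gamma(13/2, 801/32)
obs 6: x=0 → posterior Inverse-Gamma(7, 805/32)

alpha=7, beta=805/32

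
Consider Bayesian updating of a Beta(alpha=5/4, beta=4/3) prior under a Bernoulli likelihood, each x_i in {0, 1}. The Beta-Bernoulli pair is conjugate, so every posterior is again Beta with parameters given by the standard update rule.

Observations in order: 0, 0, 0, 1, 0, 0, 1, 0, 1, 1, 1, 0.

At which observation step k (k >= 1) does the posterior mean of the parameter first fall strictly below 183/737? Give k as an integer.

obs 1: x=0 → posterior Beta(5/4, 7/3)
obs 2: x=0 → posterior Beta(5/4, 10/3)
obs 3: x=0 → posterior Beta(5/4, 13/3)
obs 4: x=1 → posterior Beta(9/4, 13/3)
obs 5: x=0 → posterior Beta(9/4, 16/3)
obs 6: x=0 → posterior Beta(9/4, 19/3)
obs 7: x=1 → posterior Beta(13/4, 19/3)
obs 8: x=0 → posterior Beta(13/4, 22/3)
obs 9: x=1 → posterior Beta(17/4, 22/3)
obs 10: x=1 → posterior Beta(21/4, 22/3)
obs 11: x=1 → posterior Beta(25/4, 22/3)
obs 12: x=0 → posterior Beta(25/4, 25/3)

k = 3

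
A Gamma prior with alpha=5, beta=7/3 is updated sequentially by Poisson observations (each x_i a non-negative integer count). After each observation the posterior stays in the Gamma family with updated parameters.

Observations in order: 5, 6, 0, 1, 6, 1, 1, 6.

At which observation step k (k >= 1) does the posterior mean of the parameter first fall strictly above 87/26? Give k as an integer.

obs 1: x=5 → posterior Gamma(10, 10/3)
obs 2: x=6 → posterior Gamma(16, 13/3)
obs 3: x=0 → posterior Gamma(16, 16/3)
obs 4: x=1 → posterior Gamma(17, 19/3)
obs 5: x=6 → posterior Gamma(23, 22/3)
obs 6: x=1 → posterior Gamma(24, 25/3)
obs 7: x=1 → posterior Gamma(25, 28/3)
obs 8: x=6 → posterior Gamma(31, 31/3)

k = 2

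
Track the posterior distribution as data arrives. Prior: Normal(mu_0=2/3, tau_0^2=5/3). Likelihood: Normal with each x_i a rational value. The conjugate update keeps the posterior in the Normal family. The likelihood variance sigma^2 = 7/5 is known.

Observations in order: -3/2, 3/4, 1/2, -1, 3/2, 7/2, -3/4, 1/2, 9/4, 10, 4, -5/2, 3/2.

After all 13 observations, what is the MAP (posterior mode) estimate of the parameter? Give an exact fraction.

1931/1384

obs 1: x=-3/2 → posterior Normal(-47/92, 35/46)
obs 2: x=3/4 → posterior Normal(-19/284, 35/71)
obs 3: x=1/2 → posterior Normal(31/384, 35/96)
obs 4: x=-1 → posterior Normal(-69/484, 35/121)
obs 5: x=3/2 → posterior Normal(81/584, 35/146)
obs 6: x=7/2 → posterior Normal(431/684, 35/171)
obs 7: x=-3/4 → posterior Normal(89/196, 5/28)
obs 8: x=1/2 → posterior Normal(203/442, 35/221)
obs 9: x=9/4 → posterior Normal(631/984, 35/246)
obs 10: x=10 → posterior Normal(1631/1084, 35/271)
obs 11: x=4 → posterior Normal(2031/1184, 35/296)
obs 12: x=-5/2 → posterior Normal(1781/1284, 35/321)
obs 13: x=3/2 → posterior Normal(1931/1384, 35/346)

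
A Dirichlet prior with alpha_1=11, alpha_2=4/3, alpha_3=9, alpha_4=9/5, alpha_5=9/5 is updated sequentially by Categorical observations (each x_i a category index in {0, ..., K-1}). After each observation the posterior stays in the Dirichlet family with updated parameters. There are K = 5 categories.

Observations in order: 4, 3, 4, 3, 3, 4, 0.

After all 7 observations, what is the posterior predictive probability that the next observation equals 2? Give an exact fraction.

obs 1: x=4 → posterior Dirichlet(11, 4/3, 9, 9/5, 14/5)
obs 2: x=3 → posterior Dirichlet(11, 4/3, 9, 14/5, 14/5)
obs 3: x=4 → posterior Dirichlet(11, 4/3, 9, 14/5, 19/5)
obs 4: x=3 → posterior Dirichlet(11, 4/3, 9, 19/5, 19/5)
obs 5: x=3 → posterior Dirichlet(11, 4/3, 9, 24/5, 19/5)
obs 6: x=4 → posterior Dirichlet(11, 4/3, 9, 24/5, 24/5)
obs 7: x=0 → posterior Dirichlet(12, 4/3, 9, 24/5, 24/5)

135/479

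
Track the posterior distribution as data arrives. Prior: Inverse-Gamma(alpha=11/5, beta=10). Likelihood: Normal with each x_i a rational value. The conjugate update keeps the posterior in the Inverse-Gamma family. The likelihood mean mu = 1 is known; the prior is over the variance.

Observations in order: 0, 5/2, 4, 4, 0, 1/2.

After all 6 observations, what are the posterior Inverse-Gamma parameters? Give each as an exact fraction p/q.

obs 1: x=0 → posterior Inverse-Gamma(27/10, 21/2)
obs 2: x=5/2 → posterior Inverse-Gamma(16/5, 93/8)
obs 3: x=4 → posterior Inverse-Gamma(37/10, 129/8)
obs 4: x=4 → posterior Inverse-Gamma(21/5, 165/8)
obs 5: x=0 → posterior Inverse-Gamma(47/10, 169/8)
obs 6: x=1/2 → posterior Inverse-Gamma(26/5, 85/4)

alpha=26/5, beta=85/4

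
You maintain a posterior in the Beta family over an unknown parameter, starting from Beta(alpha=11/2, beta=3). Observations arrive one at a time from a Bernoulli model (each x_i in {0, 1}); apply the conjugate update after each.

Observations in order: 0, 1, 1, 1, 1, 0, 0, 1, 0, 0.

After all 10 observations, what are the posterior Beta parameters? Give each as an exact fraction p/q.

alpha=21/2, beta=8

obs 1: x=0 → posterior Beta(11/2, 4)
obs 2: x=1 → posterior Beta(13/2, 4)
obs 3: x=1 → posterior Beta(15/2, 4)
obs 4: x=1 → posterior Beta(17/2, 4)
obs 5: x=1 → posterior Beta(19/2, 4)
obs 6: x=0 → posterior Beta(19/2, 5)
obs 7: x=0 → posterior Beta(19/2, 6)
obs 8: x=1 → posterior Beta(21/2, 6)
obs 9: x=0 → posterior Beta(21/2, 7)
obs 10: x=0 → posterior Beta(21/2, 8)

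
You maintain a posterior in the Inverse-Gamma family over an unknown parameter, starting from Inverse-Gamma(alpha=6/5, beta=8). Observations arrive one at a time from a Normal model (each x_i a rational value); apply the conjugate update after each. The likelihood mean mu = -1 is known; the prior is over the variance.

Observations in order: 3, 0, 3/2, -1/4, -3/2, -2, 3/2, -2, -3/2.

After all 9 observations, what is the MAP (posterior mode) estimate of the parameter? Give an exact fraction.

obs 1: x=3 → posterior Inverse-Gamma(17/10, 16)
obs 2: x=0 → posterior Inverse-Gamma(11/5, 33/2)
obs 3: x=3/2 → posterior Inverse-Gamma(27/10, 157/8)
obs 4: x=-1/4 → posterior Inverse-Gamma(16/5, 637/32)
obs 5: x=-3/2 → posterior Inverse-Gamma(37/10, 641/32)
obs 6: x=-2 → posterior Inverse-Gamma(21/5, 657/32)
obs 7: x=3/2 → posterior Inverse-Gamma(47/10, 757/32)
obs 8: x=-2 → posterior Inverse-Gamma(26/5, 773/32)
obs 9: x=-3/2 → posterior Inverse-Gamma(57/10, 777/32)

3885/1072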